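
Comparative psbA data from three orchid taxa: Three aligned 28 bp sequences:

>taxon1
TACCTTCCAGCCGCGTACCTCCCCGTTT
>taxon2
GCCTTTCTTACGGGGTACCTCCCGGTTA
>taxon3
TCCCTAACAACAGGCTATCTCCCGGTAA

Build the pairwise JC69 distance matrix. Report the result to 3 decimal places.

taxon1–taxon2: 10/28 sites differ → p ≈ 0.357143, d = −0.75 ln(1 − 0.476191) = 0.484971 ≈ 0.485.
taxon1–taxon3: 11/28 sites differ → p ≈ 0.392857, d = −0.75 ln(1 − 0.523809) = 0.556452 ≈ 0.556.
taxon2–taxon3: 10/28 sites differ → p ≈ 0.357143, d = −0.75 ln(1 − 0.476191) = 0.484971 ≈ 0.485.

d(taxon1,taxon2) = 0.485, d(taxon1,taxon3) = 0.556, d(taxon2,taxon3) = 0.485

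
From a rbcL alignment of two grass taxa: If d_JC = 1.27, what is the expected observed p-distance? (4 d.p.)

p = (3/4)(1 − e^(−4d/3)) = 0.75 × (1 − e^(-1.693333)) = 0.75 × (1 − 0.183906) = 0.612071.

0.6121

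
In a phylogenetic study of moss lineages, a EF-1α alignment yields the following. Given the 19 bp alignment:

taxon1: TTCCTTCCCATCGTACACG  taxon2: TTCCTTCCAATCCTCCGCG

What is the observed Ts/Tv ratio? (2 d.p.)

Transitions are A↔G and C↔T; transversions are all other mismatches.
Transitions: 1. Transversions: 3.
R = 1/3 = 0.333333… ≈ 0.33 (to 2 d.p.).

0.33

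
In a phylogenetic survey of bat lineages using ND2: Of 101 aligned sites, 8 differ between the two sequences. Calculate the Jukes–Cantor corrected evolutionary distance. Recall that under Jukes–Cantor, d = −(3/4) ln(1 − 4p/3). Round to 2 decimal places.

p = 8/101 ≈ 0.079208.
d = −(3/4) ln(1 − 4p/3) = −0.75 ln(1 − 0.105611) = −0.75 ln(0.894389)
  = −0.75 × (-0.111614) = 0.083711 substitutions/site.

0.08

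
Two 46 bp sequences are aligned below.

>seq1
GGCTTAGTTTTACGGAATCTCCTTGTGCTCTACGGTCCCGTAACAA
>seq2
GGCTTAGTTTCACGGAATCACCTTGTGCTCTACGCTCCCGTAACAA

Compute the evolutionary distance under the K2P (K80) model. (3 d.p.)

Of 46 sites, 1 differences are transitions and 2 are transversions, so P = 1/46 ≈ 0.021739 and Q = 2/46 ≈ 0.043478.
Under the Kimura two-parameter model, d = −½ ln(1 − 2P − Q) − ¼ ln(1 − 2Q).
1 − 2P − Q = 0.913044, giving −½ ln(0.913044) = 0.045486.
1 − 2Q = 0.913044, giving −¼ ln(0.913044) = 0.022743.
d = 0.045486 + 0.022743 = 0.068229.

0.068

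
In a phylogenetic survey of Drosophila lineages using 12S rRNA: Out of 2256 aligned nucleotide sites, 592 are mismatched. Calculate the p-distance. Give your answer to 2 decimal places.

0.26

p = 592/2256 = 0.262411… ≈ 0.26 (to 2 d.p.).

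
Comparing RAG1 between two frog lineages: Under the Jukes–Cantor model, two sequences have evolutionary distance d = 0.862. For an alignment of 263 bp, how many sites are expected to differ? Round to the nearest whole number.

Invert JC69: p = (3/4)(1 − e^(−4d/3)) = 0.75 × (1 − e^(-1.149333)) = 0.75 × (1 − 0.316848) = 0.512364.
Expected differing sites = pL ≈ 0.512364 × 263 = 134.751732 ≈ 135.

135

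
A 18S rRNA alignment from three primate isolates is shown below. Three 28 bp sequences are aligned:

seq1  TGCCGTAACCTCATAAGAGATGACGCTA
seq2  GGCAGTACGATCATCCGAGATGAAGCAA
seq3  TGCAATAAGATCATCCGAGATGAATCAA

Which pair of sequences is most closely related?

seq2 and seq3

seq1–seq2: 9/28 differ, p = 0.321, d = 0.420.
seq1–seq3: 9/28 differ, p = 0.321, d = 0.420.
seq2–seq3: 4/28 differ, p = 0.143, d = 0.158.
The smallest distance is between seq2 and seq3.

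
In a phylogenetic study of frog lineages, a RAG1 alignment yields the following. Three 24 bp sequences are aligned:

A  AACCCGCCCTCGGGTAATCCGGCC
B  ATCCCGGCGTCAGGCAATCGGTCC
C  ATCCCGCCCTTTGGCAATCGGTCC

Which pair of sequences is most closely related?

B and C

A–B: 7/24 differ, p = 0.292, d = 0.369.
A–C: 6/24 differ, p = 0.250, d = 0.304.
B–C: 4/24 differ, p = 0.167, d = 0.188.
The smallest distance is between B and C.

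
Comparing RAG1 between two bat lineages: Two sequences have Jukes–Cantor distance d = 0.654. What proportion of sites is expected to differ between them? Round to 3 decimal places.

p = (3/4)(1 − e^(−4d/3)) = 0.75 × (1 − e^(-0.872)) = 0.75 × (1 − 0.418114) = 0.436415.

0.436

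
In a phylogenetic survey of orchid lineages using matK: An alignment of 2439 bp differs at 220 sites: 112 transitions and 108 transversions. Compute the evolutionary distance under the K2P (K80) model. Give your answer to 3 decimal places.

P = 112/2439 ≈ 0.04592 and Q = 108/2439 ≈ 0.04428.
Under the Kimura two-parameter model, d = −½ ln(1 − 2P − Q) − ¼ ln(1 − 2Q).
1 − 2P − Q = 0.86388, giving −½ ln(0.86388) = 0.073161.
1 − 2Q = 0.91144, giving −¼ ln(0.91144) = 0.023182.
d = 0.073161 + 0.023182 = 0.096343.

0.096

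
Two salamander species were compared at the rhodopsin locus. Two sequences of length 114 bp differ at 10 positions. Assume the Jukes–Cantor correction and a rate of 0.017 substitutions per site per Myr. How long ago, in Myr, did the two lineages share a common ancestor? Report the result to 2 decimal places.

2.74

p = 10/114 ≈ 0.087719.
d = −(3/4) ln(1 − 4p/3) = −0.75 ln(1 − 0.116959) = −0.75 ln(0.883041)
  = −0.75 × (-0.124384) = 0.093288 substitutions/site.
Under a molecular clock d = 2μt, so t = d/(2μ) = 0.093288 / (2 × 0.017) = 2.74 Myr.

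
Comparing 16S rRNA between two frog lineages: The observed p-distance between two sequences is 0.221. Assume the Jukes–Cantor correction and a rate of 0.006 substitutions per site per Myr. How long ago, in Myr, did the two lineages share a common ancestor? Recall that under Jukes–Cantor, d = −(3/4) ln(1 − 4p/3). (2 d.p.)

21.82

d = −(3/4) ln(1 − 4p/3) = −0.75 ln(1 − 0.294667) = −0.75 ln(0.705333)
  = −0.75 × (-0.349085) = 0.261814 substitutions/site.
Under a molecular clock d = 2μt, so t = d/(2μ) = 0.261814 / (2 × 0.006) = 21.82 Myr.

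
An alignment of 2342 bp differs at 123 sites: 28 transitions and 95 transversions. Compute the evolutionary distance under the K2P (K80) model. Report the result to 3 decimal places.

P = 28/2342 ≈ 0.011956 and Q = 95/2342 ≈ 0.040564.
Under the Kimura two-parameter model, d = −½ ln(1 − 2P − Q) − ¼ ln(1 − 2Q).
1 − 2P − Q = 0.935524, giving −½ ln(0.935524) = 0.033324.
1 − 2Q = 0.918872, giving −¼ ln(0.918872) = 0.021152.
d = 0.033324 + 0.021152 = 0.054476.

0.054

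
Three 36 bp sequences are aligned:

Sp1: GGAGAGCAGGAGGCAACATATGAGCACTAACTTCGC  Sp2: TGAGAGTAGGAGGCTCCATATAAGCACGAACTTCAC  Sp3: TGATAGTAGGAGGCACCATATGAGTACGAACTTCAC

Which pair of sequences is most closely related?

Sp2 and Sp3

Sp1–Sp2: 7/36 differ, p = 0.194, d = 0.225.
Sp1–Sp3: 7/36 differ, p = 0.194, d = 0.225.
Sp2–Sp3: 4/36 differ, p = 0.111, d = 0.120.
The smallest distance is between Sp2 and Sp3.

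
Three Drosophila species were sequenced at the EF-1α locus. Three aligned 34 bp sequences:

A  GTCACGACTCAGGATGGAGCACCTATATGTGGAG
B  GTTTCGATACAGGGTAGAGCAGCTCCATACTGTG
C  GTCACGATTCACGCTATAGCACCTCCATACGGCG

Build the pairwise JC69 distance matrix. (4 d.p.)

d(A,B) = 0.5347, d(A,C) = 0.3734, d(B,C) = 0.3265

A–B: 13/34 sites differ → p ≈ 0.382353, d = −0.75 ln(1 − 0.509804) = 0.534712 ≈ 0.5347.
A–C: 10/34 sites differ → p ≈ 0.294118, d = −0.75 ln(1 − 0.392157) = 0.373379 ≈ 0.3734.
B–C: 9/34 sites differ → p ≈ 0.264706, d = −0.75 ln(1 − 0.352941) = 0.326488 ≈ 0.3265.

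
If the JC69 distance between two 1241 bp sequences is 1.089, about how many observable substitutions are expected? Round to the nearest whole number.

713

Invert JC69: p = (3/4)(1 − e^(−4d/3)) = 0.75 × (1 − e^(-1.452)) = 0.75 × (1 − 0.234102) = 0.574424.
Expected differing sites = pL ≈ 0.574424 × 1241 = 712.860184 ≈ 713.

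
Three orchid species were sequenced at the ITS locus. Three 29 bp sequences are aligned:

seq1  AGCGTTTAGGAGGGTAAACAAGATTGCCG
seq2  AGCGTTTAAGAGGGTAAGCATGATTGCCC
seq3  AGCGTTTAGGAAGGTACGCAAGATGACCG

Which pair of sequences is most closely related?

seq1–seq2: 4/29 differ, p = 0.138, d = 0.152.
seq1–seq3: 5/29 differ, p = 0.172, d = 0.196.
seq2–seq3: 7/29 differ, p = 0.241, d = 0.291.
The smallest distance is between seq1 and seq2.

seq1 and seq2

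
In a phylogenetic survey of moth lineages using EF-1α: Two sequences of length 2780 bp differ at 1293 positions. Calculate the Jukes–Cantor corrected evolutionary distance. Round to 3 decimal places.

p = 1293/2780 ≈ 0.465108.
d = −(3/4) ln(1 − 4p/3) = −0.75 ln(1 − 0.620144) = −0.75 ln(0.379856)
  = −0.75 × (-0.967963) = 0.725972 substitutions/site.

0.726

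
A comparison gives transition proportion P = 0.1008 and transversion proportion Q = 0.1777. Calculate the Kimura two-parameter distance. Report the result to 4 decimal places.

0.3482

Under the Kimura two-parameter model, d = −½ ln(1 − 2P − Q) − ¼ ln(1 − 2Q).
1 − 2P − Q = 0.6207, giving −½ ln(0.6207) = 0.238454.
1 − 2Q = 0.6446, giving −¼ ln(0.6446) = 0.109781.
d = 0.238454 + 0.109781 = 0.348235.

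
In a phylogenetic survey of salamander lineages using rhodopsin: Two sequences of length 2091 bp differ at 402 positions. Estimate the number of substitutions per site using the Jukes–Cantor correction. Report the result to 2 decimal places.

p = 402/2091 ≈ 0.192253.
d = −(3/4) ln(1 − 4p/3) = −0.75 ln(1 − 0.256337) = −0.75 ln(0.743663)
  = −0.75 × (-0.296167) = 0.222125 substitutions/site.

0.22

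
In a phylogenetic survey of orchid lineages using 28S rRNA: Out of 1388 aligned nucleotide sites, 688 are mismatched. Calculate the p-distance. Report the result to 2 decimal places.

0.50

p = 688/1388 = 0.495677… ≈ 0.50 (to 2 d.p.).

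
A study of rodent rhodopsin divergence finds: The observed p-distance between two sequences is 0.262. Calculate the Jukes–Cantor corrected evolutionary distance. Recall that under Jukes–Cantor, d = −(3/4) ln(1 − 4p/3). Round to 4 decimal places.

0.3223

d = −(3/4) ln(1 − 4p/3) = −0.75 ln(1 − 0.349333) = −0.75 ln(0.650667)
  = −0.75 × (-0.429757) = 0.322318 substitutions/site.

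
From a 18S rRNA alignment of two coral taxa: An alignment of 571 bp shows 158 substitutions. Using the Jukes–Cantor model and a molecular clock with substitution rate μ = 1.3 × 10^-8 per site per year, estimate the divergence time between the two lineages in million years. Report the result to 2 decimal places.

p = 158/571 ≈ 0.276708.
d = −(3/4) ln(1 − 4p/3) = −0.75 ln(1 − 0.368944) = −0.75 ln(0.631056)
  = −0.75 × (-0.460361) = 0.345271 substitutions/site.
Under a molecular clock d = 2μt, so t = d/(2μ) = 0.345271 / (2 × 1.3 × 10^-8) = 13.28 million years.

13.28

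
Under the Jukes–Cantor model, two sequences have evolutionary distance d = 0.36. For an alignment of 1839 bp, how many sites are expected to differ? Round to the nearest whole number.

Invert JC69: p = (3/4)(1 − e^(−4d/3)) = 0.75 × (1 − e^(-0.48)) = 0.75 × (1 − 0.618783) = 0.285913.
Expected differing sites = pL ≈ 0.285913 × 1839 = 525.794007 ≈ 526.

526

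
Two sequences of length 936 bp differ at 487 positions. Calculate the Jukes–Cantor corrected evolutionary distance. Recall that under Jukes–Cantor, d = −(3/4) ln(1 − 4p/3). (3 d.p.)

p = 487/936 ≈ 0.520299.
d = −(3/4) ln(1 − 4p/3) = −0.75 ln(1 − 0.693732) = −0.75 ln(0.306268)
  = −0.75 × (-1.183295) = 0.887471 substitutions/site.

0.887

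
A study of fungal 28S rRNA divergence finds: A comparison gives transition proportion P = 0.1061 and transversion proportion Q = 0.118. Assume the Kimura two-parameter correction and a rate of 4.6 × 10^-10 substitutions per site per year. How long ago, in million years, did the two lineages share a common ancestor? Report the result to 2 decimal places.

Under the Kimura two-parameter model, d = −½ ln(1 − 2P − Q) − ¼ ln(1 − 2Q).
1 − 2P − Q = 0.6698, giving −½ ln(0.6698) = 0.200388.
1 − 2Q = 0.764, giving −¼ ln(0.764) = 0.067297.
d = 0.200388 + 0.067297 = 0.267685.
Under a molecular clock d = 2μt, so t = d/(2μ) = 0.267685 / (2 × 4.6 × 10^-10) = 290.96 million years.

290.96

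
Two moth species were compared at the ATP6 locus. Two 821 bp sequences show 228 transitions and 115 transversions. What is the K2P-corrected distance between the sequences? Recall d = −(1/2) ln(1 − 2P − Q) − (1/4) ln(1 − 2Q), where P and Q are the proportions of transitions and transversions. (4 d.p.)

0.6767

P = 228/821 ≈ 0.27771 and Q = 115/821 ≈ 0.140073.
Under the Kimura two-parameter model, d = −½ ln(1 − 2P − Q) − ¼ ln(1 − 2Q).
1 − 2P − Q = 0.304507, giving −½ ln(0.304507) = 0.594531.
1 − 2Q = 0.719854, giving −¼ ln(0.719854) = 0.082177.
d = 0.594531 + 0.082177 = 0.676708.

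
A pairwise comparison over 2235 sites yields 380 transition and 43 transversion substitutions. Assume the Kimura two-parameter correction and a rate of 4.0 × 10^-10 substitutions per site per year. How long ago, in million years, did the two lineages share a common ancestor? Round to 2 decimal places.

P = 380/2235 ≈ 0.170022 and Q = 43/2235 ≈ 0.019239.
Under the Kimura two-parameter model, d = −½ ln(1 − 2P − Q) − ¼ ln(1 − 2Q).
1 − 2P − Q = 0.640717, giving −½ ln(0.640717) = 0.222584.
1 − 2Q = 0.961522, giving −¼ ln(0.961522) = 0.009809.
d = 0.222584 + 0.009809 = 0.232393.
Under a molecular clock d = 2μt, so t = d/(2μ) = 0.232393 / (2 × 4.0 × 10^-10) = 290.49 million years.

290.49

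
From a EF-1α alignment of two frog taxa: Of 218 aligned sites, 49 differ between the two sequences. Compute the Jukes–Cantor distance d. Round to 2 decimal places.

0.27

p = 49/218 ≈ 0.224771.
d = −(3/4) ln(1 − 4p/3) = −0.75 ln(1 − 0.299695) = −0.75 ln(0.700305)
  = −0.75 × (-0.356239) = 0.267179 substitutions/site.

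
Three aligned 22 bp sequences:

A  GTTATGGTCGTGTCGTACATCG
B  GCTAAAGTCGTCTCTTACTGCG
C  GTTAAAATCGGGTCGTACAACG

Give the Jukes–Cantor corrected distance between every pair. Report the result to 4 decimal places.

A–B: 7/22 sites differ → p ≈ 0.318182, d = −0.75 ln(1 − 0.424243) = 0.414052 ≈ 0.4141.
A–C: 5/22 sites differ → p ≈ 0.227273, d = −0.75 ln(1 − 0.303031) = 0.270761 ≈ 0.2708.
B–C: 7/22 sites differ → p ≈ 0.318182, d = −0.75 ln(1 − 0.424243) = 0.414052 ≈ 0.4141.

d(A,B) = 0.4141, d(A,C) = 0.2708, d(B,C) = 0.4141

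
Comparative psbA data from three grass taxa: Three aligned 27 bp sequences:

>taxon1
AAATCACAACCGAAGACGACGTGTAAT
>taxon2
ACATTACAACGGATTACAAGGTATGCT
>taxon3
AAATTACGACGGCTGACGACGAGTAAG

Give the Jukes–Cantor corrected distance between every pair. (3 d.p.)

taxon1–taxon2: 10/27 sites differ → p ≈ 0.37037, d = −0.75 ln(1 − 0.493827) = 0.510658 ≈ 0.511.
taxon1–taxon3: 7/27 sites differ → p ≈ 0.259259, d = −0.75 ln(1 − 0.345679) = 0.318118 ≈ 0.318.
taxon2–taxon3: 11/27 sites differ → p ≈ 0.407407, d = −0.75 ln(1 − 0.543209) = 0.587647 ≈ 0.588.

d(taxon1,taxon2) = 0.511, d(taxon1,taxon3) = 0.318, d(taxon2,taxon3) = 0.588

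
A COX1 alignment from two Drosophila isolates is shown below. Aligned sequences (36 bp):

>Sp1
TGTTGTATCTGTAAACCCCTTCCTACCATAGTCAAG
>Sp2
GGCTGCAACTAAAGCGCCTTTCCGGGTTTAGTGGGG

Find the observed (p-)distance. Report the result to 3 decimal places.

0.500

The sequences differ at 18 of 36 positions.
p = 18/36 = 0.500.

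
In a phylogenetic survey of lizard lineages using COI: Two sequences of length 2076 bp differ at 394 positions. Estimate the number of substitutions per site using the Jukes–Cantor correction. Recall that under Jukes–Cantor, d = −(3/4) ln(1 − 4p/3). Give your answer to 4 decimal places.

0.2188

p = 394/2076 ≈ 0.189788.
d = −(3/4) ln(1 − 4p/3) = −0.75 ln(1 − 0.253051) = −0.75 ln(0.746949)
  = −0.75 × (-0.291758) = 0.218819 substitutions/site.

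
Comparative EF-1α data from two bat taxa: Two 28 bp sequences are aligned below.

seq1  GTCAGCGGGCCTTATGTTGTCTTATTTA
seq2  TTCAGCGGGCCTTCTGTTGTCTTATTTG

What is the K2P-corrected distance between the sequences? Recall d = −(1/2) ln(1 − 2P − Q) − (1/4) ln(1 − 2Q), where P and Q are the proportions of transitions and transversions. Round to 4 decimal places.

Of 28 sites, 1 differences are transitions and 2 are transversions, so P = 1/28 ≈ 0.035714 and Q = 2/28 ≈ 0.071429.
Under the Kimura two-parameter model, d = −½ ln(1 − 2P − Q) − ¼ ln(1 − 2Q).
1 − 2P − Q = 0.857143, giving −½ ln(0.857143) = 0.077075.
1 − 2Q = 0.857142, giving −¼ ln(0.857142) = 0.038538.
d = 0.077075 + 0.038538 = 0.115613.

0.1156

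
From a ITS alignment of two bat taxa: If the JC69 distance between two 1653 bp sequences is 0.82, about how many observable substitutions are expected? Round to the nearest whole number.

Invert JC69: p = (3/4)(1 − e^(−4d/3)) = 0.75 × (1 − e^(-1.093333)) = 0.75 × (1 − 0.335098) = 0.498677.
Expected differing sites = pL ≈ 0.498677 × 1653 = 824.313081 ≈ 824.

824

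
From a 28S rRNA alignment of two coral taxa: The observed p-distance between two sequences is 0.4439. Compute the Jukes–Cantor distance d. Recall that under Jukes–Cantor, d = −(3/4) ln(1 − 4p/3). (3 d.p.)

0.672

d = −(3/4) ln(1 − 4p/3) = −0.75 ln(1 − 0.591867) = −0.75 ln(0.408133)
  = −0.75 × (-0.896162) = 0.672122 substitutions/site.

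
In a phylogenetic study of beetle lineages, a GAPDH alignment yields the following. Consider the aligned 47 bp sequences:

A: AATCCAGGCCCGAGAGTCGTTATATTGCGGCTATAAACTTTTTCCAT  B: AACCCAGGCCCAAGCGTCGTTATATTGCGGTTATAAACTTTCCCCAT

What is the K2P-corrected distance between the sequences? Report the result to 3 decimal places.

0.144

Of 47 sites, 5 differences are transitions and 1 are transversions, so P = 5/47 ≈ 0.106383 and Q = 1/47 ≈ 0.021277.
Under the Kimura two-parameter model, d = −½ ln(1 − 2P − Q) − ¼ ln(1 − 2Q).
1 − 2P − Q = 0.765957, giving −½ ln(0.765957) = 0.133315.
1 − 2Q = 0.957446, giving −¼ ln(0.957446) = 0.010871.
d = 0.133315 + 0.010871 = 0.144186.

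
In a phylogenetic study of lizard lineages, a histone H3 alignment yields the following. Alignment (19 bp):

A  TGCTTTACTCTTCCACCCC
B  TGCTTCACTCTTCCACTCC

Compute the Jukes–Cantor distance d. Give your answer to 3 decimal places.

The sequences differ at 2 of 19 sites (6, 17), so p = 2/19 ≈ 0.105263.
d = −(3/4) ln(1 − 4p/3) = −0.75 ln(1 − 0.140351) = −0.75 ln(0.859649)
  = −0.75 × (-0.151231) = 0.113423 substitutions/site.

0.113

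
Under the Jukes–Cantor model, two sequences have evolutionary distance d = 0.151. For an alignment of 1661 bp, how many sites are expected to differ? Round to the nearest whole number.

Invert JC69: p = (3/4)(1 − e^(−4d/3)) = 0.75 × (1 − e^(-0.201333)) = 0.75 × (1 − 0.817640) = 0.136770.
Expected differing sites = pL ≈ 0.136770 × 1661 = 227.17497 ≈ 227.

227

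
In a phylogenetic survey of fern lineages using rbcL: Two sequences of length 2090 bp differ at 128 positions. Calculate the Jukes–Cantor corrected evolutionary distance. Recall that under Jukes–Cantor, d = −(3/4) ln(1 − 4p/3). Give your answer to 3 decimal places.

p = 128/2090 ≈ 0.061244.
d = −(3/4) ln(1 − 4p/3) = −0.75 ln(1 − 0.081659) = −0.75 ln(0.918341)
  = −0.75 × (-0.085186) = 0.063890 substitutions/site.

0.064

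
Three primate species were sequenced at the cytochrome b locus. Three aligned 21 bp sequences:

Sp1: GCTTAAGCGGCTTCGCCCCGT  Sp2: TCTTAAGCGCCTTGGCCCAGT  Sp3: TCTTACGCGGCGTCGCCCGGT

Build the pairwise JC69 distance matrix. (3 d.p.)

d(Sp1,Sp2) = 0.220, d(Sp1,Sp3) = 0.220, d(Sp2,Sp3) = 0.286

Sp1–Sp2: 4/21 sites differ → p ≈ 0.190476, d = −0.75 ln(1 − 0.253968) = 0.219740 ≈ 0.220.
Sp1–Sp3: 4/21 sites differ → p ≈ 0.190476, d = −0.75 ln(1 − 0.253968) = 0.219740 ≈ 0.220.
Sp2–Sp3: 5/21 sites differ → p ≈ 0.238095, d = −0.75 ln(1 − 0.31746) = 0.286451 ≈ 0.286.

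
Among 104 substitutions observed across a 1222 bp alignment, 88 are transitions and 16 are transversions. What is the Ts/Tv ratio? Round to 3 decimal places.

R = 88/16 = 5.500.

5.500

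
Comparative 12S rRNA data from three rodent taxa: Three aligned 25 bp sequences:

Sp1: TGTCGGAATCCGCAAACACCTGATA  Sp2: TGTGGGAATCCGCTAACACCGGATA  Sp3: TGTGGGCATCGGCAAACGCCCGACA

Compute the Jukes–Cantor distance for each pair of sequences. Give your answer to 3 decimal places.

d(Sp1,Sp2) = 0.131, d(Sp1,Sp3) = 0.289, d(Sp2,Sp3) = 0.289

Sp1–Sp2: 3/25 sites differ → p = 0.12, d = −0.75 ln(1 − 0.16) = 0.130765 ≈ 0.131.
Sp1–Sp3: 6/25 sites differ → p = 0.24, d = −0.75 ln(1 − 0.32) = 0.289247 ≈ 0.289.
Sp2–Sp3: 6/25 sites differ → p = 0.24, d = −0.75 ln(1 − 0.32) = 0.289247 ≈ 0.289.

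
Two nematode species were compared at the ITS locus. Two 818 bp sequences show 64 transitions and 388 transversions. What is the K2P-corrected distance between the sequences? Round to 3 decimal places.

1.241

P = 64/818 ≈ 0.07824 and Q = 388/818 ≈ 0.474328.
Under the Kimura two-parameter model, d = −½ ln(1 − 2P − Q) − ¼ ln(1 − 2Q).
1 − 2P − Q = 0.369192, giving −½ ln(0.369192) = 0.498219.
1 − 2Q = 0.051344, giving −¼ ln(0.051344) = 0.742302.
d = 0.498219 + 0.742302 = 1.240521.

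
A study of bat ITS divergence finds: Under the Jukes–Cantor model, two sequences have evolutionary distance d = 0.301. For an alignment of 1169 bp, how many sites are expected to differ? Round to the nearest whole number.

290

Invert JC69: p = (3/4)(1 − e^(−4d/3)) = 0.75 × (1 − e^(-0.401333)) = 0.75 × (1 − 0.669427) = 0.247930.
Expected differing sites = pL ≈ 0.247930 × 1169 = 289.83017 ≈ 290.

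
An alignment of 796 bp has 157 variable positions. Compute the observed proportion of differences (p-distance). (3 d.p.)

p = 157/796 = 0.197236… ≈ 0.197 (to 3 d.p.).

0.197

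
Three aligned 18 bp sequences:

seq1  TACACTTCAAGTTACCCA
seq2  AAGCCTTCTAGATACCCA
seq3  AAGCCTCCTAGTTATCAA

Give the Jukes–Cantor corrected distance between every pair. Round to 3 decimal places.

d(seq1,seq2) = 0.347, d(seq1,seq3) = 0.548, d(seq2,seq3) = 0.264

seq1–seq2: 5/18 sites differ → p ≈ 0.277778, d = −0.75 ln(1 − 0.370371) = 0.346968 ≈ 0.347.
seq1–seq3: 7/18 sites differ → p ≈ 0.388889, d = −0.75 ln(1 − 0.518519) = 0.548166 ≈ 0.548.
seq2–seq3: 4/18 sites differ → p ≈ 0.222222, d = −0.75 ln(1 − 0.296296) = 0.263548 ≈ 0.264.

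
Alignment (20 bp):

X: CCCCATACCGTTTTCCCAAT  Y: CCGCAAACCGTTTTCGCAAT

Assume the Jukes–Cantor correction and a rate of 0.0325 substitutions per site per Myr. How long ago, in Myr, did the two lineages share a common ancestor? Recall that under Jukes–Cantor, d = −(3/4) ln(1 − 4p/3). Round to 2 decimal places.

2.57

The sequences differ at 3 of 20 sites (3, 6, 16), so p = 3/20 = 0.15.
d = −(3/4) ln(1 − 4p/3) = −0.75 ln(1 − 0.2) = −0.75 ln(0.8)
  = −0.75 × (-0.223144) = 0.167358 substitutions/site.
Under a molecular clock d = 2μt, so t = d/(2μ) = 0.167358 / (2 × 0.0325) = 2.57 Myr.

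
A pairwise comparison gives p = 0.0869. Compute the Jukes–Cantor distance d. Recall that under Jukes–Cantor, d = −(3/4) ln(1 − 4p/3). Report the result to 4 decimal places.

0.0924

d = −(3/4) ln(1 − 4p/3) = −0.75 ln(1 − 0.115867) = −0.75 ln(0.884133)
  = −0.75 × (-0.123148) = 0.092361 substitutions/site.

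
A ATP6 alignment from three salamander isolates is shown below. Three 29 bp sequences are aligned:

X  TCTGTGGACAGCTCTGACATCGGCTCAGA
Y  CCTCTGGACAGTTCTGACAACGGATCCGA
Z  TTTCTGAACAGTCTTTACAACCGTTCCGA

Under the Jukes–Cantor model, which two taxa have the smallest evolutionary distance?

X–Y: 6/29 differ, p = 0.207, d = 0.242.
X–Z: 11/29 differ, p = 0.379, d = 0.529.
Y–Z: 8/29 differ, p = 0.276, d = 0.344.
The smallest distance is between X and Y.

X and Y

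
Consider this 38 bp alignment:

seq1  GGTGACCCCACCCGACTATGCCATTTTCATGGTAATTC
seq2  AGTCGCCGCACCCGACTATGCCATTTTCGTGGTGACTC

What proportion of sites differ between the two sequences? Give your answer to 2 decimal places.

0.18

The sequences differ at 7 of 38 positions (sites 1, 4, 5, 8, 29, 34, 36).
p = 7/38 = 0.184210… ≈ 0.18 (to 2 d.p.).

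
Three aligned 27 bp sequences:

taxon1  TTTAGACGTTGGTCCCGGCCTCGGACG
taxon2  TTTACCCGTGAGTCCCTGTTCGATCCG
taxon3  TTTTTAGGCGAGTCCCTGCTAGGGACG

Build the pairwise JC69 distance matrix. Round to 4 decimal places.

d(taxon1,taxon2) = 0.6735, d(taxon1,taxon3) = 0.5107, d(taxon2,taxon3) = 0.5107

taxon1–taxon2: 12/27 sites differ → p ≈ 0.444444, d = −0.75 ln(1 − 0.592592) = 0.673455 ≈ 0.6735.
taxon1–taxon3: 10/27 sites differ → p ≈ 0.37037, d = −0.75 ln(1 − 0.493827) = 0.510658 ≈ 0.5107.
taxon2–taxon3: 10/27 sites differ → p ≈ 0.37037, d = −0.75 ln(1 − 0.493827) = 0.510658 ≈ 0.5107.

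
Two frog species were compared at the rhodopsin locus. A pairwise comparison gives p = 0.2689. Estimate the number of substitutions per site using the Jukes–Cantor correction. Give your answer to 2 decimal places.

0.33

d = −(3/4) ln(1 − 4p/3) = −0.75 ln(1 − 0.358533) = −0.75 ln(0.641467)
  = −0.75 × (-0.443998) = 0.332999 substitutions/site.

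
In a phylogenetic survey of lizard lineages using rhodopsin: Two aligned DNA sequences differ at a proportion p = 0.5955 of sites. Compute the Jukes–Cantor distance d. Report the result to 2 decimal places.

1.18

d = −(3/4) ln(1 − 4p/3) = −0.75 ln(1 − 0.794) = −0.75 ln(0.206)
  = −0.75 × (-1.579879) = 1.184909 substitutions/site.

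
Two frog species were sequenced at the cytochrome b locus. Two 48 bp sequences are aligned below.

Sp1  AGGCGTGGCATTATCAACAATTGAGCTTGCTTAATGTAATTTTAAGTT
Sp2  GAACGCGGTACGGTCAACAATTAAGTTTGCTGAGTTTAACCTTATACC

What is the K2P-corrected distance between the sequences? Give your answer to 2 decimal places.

0.66

Of 48 sites, 15 differences are transitions and 4 are transversions, so P = 15/48 = 0.3125 and Q = 4/48 ≈ 0.083333.
Under the Kimura two-parameter model, d = −½ ln(1 − 2P − Q) − ¼ ln(1 − 2Q).
1 − 2P − Q = 0.291667, giving −½ ln(0.291667) = 0.616071.
1 − 2Q = 0.833334, giving −¼ ln(0.833334) = 0.045580.
d = 0.616071 + 0.045580 = 0.661651.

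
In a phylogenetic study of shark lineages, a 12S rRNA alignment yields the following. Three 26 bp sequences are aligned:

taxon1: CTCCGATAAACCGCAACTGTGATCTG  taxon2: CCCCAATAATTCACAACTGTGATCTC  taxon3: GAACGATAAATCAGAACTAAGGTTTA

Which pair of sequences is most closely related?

taxon1–taxon2: 6/26 differ, p = 0.231, d = 0.276.
taxon1–taxon3: 11/26 differ, p = 0.423, d = 0.623.
taxon2–taxon3: 11/26 differ, p = 0.423, d = 0.623.
The smallest distance is between taxon1 and taxon2.

taxon1 and taxon2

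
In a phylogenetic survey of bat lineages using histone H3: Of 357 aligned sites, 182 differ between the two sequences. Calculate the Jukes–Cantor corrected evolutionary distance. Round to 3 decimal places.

p = 182/357 ≈ 0.509804.
d = −(3/4) ln(1 − 4p/3) = −0.75 ln(1 − 0.679739) = −0.75 ln(0.320261)
  = −0.75 × (-1.138619) = 0.853964 substitutions/site.

0.854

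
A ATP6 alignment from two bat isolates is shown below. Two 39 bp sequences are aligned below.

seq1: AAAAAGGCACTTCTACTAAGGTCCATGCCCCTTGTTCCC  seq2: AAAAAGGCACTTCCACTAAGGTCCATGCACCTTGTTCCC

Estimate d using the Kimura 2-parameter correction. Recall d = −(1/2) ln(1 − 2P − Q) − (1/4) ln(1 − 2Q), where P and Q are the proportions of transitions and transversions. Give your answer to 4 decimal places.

0.0532

Of 39 sites, 1 differences are transitions and 1 are transversions, so P = 1/39 ≈ 0.025641 and Q = 1/39 ≈ 0.025641.
Under the Kimura two-parameter model, d = −½ ln(1 − 2P − Q) − ¼ ln(1 − 2Q).
1 − 2P − Q = 0.923077, giving −½ ln(0.923077) = 0.040021.
1 − 2Q = 0.948718, giving −¼ ln(0.948718) = 0.013161.
d = 0.040021 + 0.013161 = 0.053182.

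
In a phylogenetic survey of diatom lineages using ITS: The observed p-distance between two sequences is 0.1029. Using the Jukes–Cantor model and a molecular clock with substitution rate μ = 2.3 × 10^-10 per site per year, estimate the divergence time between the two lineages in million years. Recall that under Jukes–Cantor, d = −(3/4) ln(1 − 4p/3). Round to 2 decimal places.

240.61

d = −(3/4) ln(1 − 4p/3) = −0.75 ln(1 − 0.1372) = −0.75 ln(0.8628)
  = −0.75 × (-0.147572) = 0.110679 substitutions/site.
Under a molecular clock d = 2μt, so t = d/(2μ) = 0.110679 / (2 × 2.3 × 10^-10) = 240.61 million years.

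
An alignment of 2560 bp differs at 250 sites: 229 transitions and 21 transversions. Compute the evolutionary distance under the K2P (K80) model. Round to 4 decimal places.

0.1077

P = 229/2560 ≈ 0.089453 and Q = 21/2560 ≈ 0.008203.
Under the Kimura two-parameter model, d = −½ ln(1 − 2P − Q) − ¼ ln(1 − 2Q).
1 − 2P − Q = 0.812891, giving −½ ln(0.812891) = 0.103579.
1 − 2Q = 0.983594, giving −¼ ln(0.983594) = 0.004136.
d = 0.103579 + 0.004136 = 0.107715.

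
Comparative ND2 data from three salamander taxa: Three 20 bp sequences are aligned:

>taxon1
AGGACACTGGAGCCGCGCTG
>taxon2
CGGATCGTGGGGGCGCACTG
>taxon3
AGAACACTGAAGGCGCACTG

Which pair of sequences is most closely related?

taxon1 and taxon3

taxon1–taxon2: 7/20 differ, p = 0.350, d = 0.471.
taxon1–taxon3: 4/20 differ, p = 0.200, d = 0.233.
taxon2–taxon3: 7/20 differ, p = 0.350, d = 0.471.
The smallest distance is between taxon1 and taxon3.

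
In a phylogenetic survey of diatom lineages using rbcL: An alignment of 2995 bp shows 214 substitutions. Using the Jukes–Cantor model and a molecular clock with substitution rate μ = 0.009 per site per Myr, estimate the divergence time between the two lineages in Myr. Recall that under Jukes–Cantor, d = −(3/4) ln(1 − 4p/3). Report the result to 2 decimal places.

4.17

p = 214/2995 ≈ 0.071452.
d = −(3/4) ln(1 − 4p/3) = −0.75 ln(1 − 0.095269) = −0.75 ln(0.904731)
  = −0.75 × (-0.100118) = 0.075089 substitutions/site.
Under a molecular clock d = 2μt, so t = d/(2μ) = 0.075089 / (2 × 0.009) = 4.17 Myr.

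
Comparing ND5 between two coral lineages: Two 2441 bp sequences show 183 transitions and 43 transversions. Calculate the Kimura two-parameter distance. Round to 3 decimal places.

P = 183/2441 ≈ 0.074969 and Q = 43/2441 ≈ 0.017616.
Under the Kimura two-parameter model, d = −½ ln(1 − 2P − Q) − ¼ ln(1 − 2Q).
1 − 2P − Q = 0.832446, giving −½ ln(0.832446) = 0.091693.
1 − 2Q = 0.964768, giving −¼ ln(0.964768) = 0.008967.
d = 0.091693 + 0.008967 = 0.100660.

0.101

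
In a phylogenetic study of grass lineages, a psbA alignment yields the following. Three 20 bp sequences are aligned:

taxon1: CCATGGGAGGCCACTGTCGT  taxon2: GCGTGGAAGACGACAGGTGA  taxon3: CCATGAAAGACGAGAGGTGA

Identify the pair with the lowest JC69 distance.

taxon2 and taxon3

taxon1–taxon2: 9/20 differ, p = 0.450, d = 0.687.
taxon1–taxon3: 9/20 differ, p = 0.450, d = 0.687.
taxon2–taxon3: 4/20 differ, p = 0.200, d = 0.233.
The smallest distance is between taxon2 and taxon3.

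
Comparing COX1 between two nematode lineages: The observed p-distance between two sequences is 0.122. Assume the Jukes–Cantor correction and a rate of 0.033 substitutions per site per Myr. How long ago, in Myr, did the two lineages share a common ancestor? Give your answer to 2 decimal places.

d = −(3/4) ln(1 − 4p/3) = −0.75 ln(1 − 0.162667) = −0.75 ln(0.837333)
  = −0.75 × (-0.177533) = 0.133150 substitutions/site.
Under a molecular clock d = 2μt, so t = d/(2μ) = 0.133150 / (2 × 0.033) = 2.02 Myr.

2.02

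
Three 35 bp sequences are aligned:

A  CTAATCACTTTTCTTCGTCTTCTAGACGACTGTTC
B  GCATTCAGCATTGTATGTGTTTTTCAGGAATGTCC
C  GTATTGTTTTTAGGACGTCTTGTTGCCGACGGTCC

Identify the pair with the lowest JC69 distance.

A and C

A–B: 16/35 differ, p = 0.457, d = 0.705.
A–C: 14/35 differ, p = 0.400, d = 0.572.
B–C: 16/35 differ, p = 0.457, d = 0.705.
The smallest distance is between A and C.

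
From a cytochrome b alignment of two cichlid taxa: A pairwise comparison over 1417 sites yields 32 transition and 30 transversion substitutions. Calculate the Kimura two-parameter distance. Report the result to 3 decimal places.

P = 32/1417 ≈ 0.022583 and Q = 30/1417 ≈ 0.021171.
Under the Kimura two-parameter model, d = −½ ln(1 − 2P − Q) − ¼ ln(1 − 2Q).
1 − 2P − Q = 0.933663, giving −½ ln(0.933663) = 0.034320.
1 − 2Q = 0.957658, giving −¼ ln(0.957658) = 0.010816.
d = 0.034320 + 0.010816 = 0.045136.

0.045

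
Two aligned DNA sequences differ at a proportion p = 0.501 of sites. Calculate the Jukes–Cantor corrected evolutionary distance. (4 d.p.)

d = −(3/4) ln(1 − 4p/3) = −0.75 ln(1 − 0.668) = −0.75 ln(0.332)
  = −0.75 × (-1.102620) = 0.826965 substitutions/site.

0.8270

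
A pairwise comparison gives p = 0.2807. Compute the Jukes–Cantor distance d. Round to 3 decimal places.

0.352

d = −(3/4) ln(1 − 4p/3) = −0.75 ln(1 − 0.374267) = −0.75 ln(0.625733)
  = −0.75 × (-0.468832) = 0.351624 substitutions/site.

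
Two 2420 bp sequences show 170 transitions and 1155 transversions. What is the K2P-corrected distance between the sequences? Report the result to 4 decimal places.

1.2536

P = 170/2420 ≈ 0.070248 and Q = 1155/2420 ≈ 0.477273.
Under the Kimura two-parameter model, d = −½ ln(1 − 2P − Q) − ¼ ln(1 − 2Q).
1 − 2P − Q = 0.382231, giving −½ ln(0.382231) = 0.480865.
1 − 2Q = 0.045454, giving −¼ ln(0.045454) = 0.772764.
d = 0.480865 + 0.772764 = 1.253629.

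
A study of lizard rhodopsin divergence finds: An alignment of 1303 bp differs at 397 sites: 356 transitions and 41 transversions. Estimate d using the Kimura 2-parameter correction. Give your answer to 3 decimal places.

P = 356/1303 ≈ 0.273216 and Q = 41/1303 ≈ 0.031466.
Under the Kimura two-parameter model, d = −½ ln(1 − 2P − Q) − ¼ ln(1 − 2Q).
1 − 2P − Q = 0.422102, giving −½ ln(0.422102) = 0.431254.
1 − 2Q = 0.937068, giving −¼ ln(0.937068) = 0.016250.
d = 0.431254 + 0.016250 = 0.447504.

0.448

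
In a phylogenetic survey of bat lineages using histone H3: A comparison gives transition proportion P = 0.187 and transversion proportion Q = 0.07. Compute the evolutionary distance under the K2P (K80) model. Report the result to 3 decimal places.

Under the Kimura two-parameter model, d = −½ ln(1 − 2P − Q) − ¼ ln(1 − 2Q).
1 − 2P − Q = 0.556, giving −½ ln(0.556) = 0.293493.
1 − 2Q = 0.86, giving −¼ ln(0.86) = 0.037706.
d = 0.293493 + 0.037706 = 0.331199.

0.331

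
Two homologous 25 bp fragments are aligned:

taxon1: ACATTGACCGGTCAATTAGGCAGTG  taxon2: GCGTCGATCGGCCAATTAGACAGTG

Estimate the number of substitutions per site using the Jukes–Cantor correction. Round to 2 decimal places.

The sequences differ at 6 of 25 sites (1, 3, 5, 8, 12, 20), so p = 6/25 = 0.24.
d = −(3/4) ln(1 − 4p/3) = −0.75 ln(1 − 0.32) = −0.75 ln(0.68)
  = −0.75 × (-0.385662) = 0.289247 substitutions/site.

0.29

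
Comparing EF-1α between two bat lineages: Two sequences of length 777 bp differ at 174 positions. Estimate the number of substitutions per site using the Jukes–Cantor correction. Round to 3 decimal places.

0.266

p = 174/777 ≈ 0.223938.
d = −(3/4) ln(1 − 4p/3) = −0.75 ln(1 − 0.298584) = −0.75 ln(0.701416)
  = −0.75 × (-0.354654) = 0.265991 substitutions/site.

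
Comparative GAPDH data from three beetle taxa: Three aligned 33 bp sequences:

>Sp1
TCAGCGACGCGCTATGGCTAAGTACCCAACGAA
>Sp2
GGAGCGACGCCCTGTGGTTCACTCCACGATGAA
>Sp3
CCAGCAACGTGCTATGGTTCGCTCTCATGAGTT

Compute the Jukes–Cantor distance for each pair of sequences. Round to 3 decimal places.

Sp1–Sp2: 11/33 sites differ → p ≈ 0.333333, d = −0.75 ln(1 − 0.444444) = 0.440839 ≈ 0.441.
Sp1–Sp3: 15/33 sites differ → p ≈ 0.454545, d = −0.75 ln(1 − 0.60606) = 0.698667 ≈ 0.699.
Sp2–Sp3: 15/33 sites differ → p ≈ 0.454545, d = −0.75 ln(1 − 0.60606) = 0.698667 ≈ 0.699.

d(Sp1,Sp2) = 0.441, d(Sp1,Sp3) = 0.699, d(Sp2,Sp3) = 0.699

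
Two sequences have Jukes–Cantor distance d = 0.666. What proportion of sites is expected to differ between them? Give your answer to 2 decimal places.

p = (3/4)(1 − e^(−4d/3)) = 0.75 × (1 − e^(-0.888)) = 0.75 × (1 − 0.411478) = 0.441392.

0.44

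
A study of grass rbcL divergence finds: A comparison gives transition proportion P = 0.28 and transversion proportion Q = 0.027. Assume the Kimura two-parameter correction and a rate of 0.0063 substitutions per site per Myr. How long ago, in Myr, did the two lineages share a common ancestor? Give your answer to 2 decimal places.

36.19

Under the Kimura two-parameter model, d = −½ ln(1 − 2P − Q) − ¼ ln(1 − 2Q).
1 − 2P − Q = 0.413, giving −½ ln(0.413) = 0.442154.
1 − 2Q = 0.946, giving −¼ ln(0.946) = 0.013878.
d = 0.442154 + 0.013878 = 0.456032.
Under a molecular clock d = 2μt, so t = d/(2μ) = 0.456032 / (2 × 0.0063) = 36.19 Myr.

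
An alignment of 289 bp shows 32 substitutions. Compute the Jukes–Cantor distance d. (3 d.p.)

0.120

p = 32/289 ≈ 0.110727.
d = −(3/4) ln(1 − 4p/3) = −0.75 ln(1 − 0.147636) = −0.75 ln(0.852364)
  = −0.75 × (-0.159742) = 0.119807 substitutions/site.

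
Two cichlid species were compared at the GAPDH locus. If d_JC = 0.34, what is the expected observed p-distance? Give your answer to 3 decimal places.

p = (3/4)(1 − e^(−4d/3)) = 0.75 × (1 − e^(-0.453333)) = 0.75 × (1 − 0.635506) = 0.273371.

0.273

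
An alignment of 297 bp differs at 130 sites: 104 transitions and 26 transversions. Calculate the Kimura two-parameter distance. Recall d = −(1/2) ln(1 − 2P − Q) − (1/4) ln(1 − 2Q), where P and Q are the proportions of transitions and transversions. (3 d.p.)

0.823

P = 104/297 ≈ 0.350168 and Q = 26/297 ≈ 0.087542.
Under the Kimura two-parameter model, d = −½ ln(1 − 2P − Q) − ¼ ln(1 − 2Q).
1 − 2P − Q = 0.212122, giving −½ ln(0.212122) = 0.775297.
1 − 2Q = 0.824916, giving −¼ ln(0.824916) = 0.048118.
d = 0.775297 + 0.048118 = 0.823415.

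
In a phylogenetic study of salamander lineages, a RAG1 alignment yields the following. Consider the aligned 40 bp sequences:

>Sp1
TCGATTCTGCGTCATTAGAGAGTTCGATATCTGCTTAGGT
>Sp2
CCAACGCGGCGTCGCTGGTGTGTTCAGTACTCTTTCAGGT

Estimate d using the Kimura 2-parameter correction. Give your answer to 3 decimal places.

0.818

Of 40 sites, 13 differences are transitions and 5 are transversions, so P = 13/40 = 0.325 and Q = 5/40 = 0.125.
Under the Kimura two-parameter model, d = −½ ln(1 − 2P − Q) − ¼ ln(1 − 2Q).
1 − 2P − Q = 0.225, giving −½ ln(0.225) = 0.745827.
1 − 2Q = 0.75, giving −¼ ln(0.75) = 0.071921.
d = 0.745827 + 0.071921 = 0.817748.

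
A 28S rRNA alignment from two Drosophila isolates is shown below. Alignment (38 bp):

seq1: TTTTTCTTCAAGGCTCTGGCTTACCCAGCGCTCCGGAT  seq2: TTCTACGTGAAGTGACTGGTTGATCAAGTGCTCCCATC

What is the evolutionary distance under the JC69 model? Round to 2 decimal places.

0.62

The sequences differ at 16 of 38 sites, so p = 16/38 ≈ 0.421053.
d = −(3/4) ln(1 − 4p/3) = −0.75 ln(1 − 0.561404) = −0.75 ln(0.438596)
  = −0.75 × (-0.824177) = 0.618133 substitutions/site.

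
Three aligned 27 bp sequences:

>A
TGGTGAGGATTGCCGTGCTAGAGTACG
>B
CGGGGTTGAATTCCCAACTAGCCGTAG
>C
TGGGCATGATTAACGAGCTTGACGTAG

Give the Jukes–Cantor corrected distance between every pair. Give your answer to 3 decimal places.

A–B: 14/27 sites differ → p ≈ 0.518519, d = −0.75 ln(1 − 0.691359) = 0.881682 ≈ 0.882.
A–C: 11/27 sites differ → p ≈ 0.407407, d = −0.75 ln(1 − 0.543209) = 0.587647 ≈ 0.588.
B–C: 10/27 sites differ → p ≈ 0.37037, d = −0.75 ln(1 − 0.493827) = 0.510658 ≈ 0.511.

d(A,B) = 0.882, d(A,C) = 0.588, d(B,C) = 0.511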